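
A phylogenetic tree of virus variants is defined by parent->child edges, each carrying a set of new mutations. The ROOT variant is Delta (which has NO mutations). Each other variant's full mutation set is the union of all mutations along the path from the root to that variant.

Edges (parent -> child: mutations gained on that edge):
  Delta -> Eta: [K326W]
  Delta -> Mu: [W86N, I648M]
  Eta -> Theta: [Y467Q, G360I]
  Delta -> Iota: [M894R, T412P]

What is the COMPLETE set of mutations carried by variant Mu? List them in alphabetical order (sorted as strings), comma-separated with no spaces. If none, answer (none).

Answer: I648M,W86N

Derivation:
At Delta: gained [] -> total []
At Mu: gained ['W86N', 'I648M'] -> total ['I648M', 'W86N']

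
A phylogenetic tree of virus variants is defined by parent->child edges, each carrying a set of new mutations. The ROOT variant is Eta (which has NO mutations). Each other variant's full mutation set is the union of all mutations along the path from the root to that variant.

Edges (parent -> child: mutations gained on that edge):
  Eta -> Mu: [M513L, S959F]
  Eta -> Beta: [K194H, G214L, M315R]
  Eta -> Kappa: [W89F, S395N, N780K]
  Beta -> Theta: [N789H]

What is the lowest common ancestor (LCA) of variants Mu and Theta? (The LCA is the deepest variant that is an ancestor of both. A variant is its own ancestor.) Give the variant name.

Answer: Eta

Derivation:
Path from root to Mu: Eta -> Mu
  ancestors of Mu: {Eta, Mu}
Path from root to Theta: Eta -> Beta -> Theta
  ancestors of Theta: {Eta, Beta, Theta}
Common ancestors: {Eta}
Walk up from Theta: Theta (not in ancestors of Mu), Beta (not in ancestors of Mu), Eta (in ancestors of Mu)
Deepest common ancestor (LCA) = Eta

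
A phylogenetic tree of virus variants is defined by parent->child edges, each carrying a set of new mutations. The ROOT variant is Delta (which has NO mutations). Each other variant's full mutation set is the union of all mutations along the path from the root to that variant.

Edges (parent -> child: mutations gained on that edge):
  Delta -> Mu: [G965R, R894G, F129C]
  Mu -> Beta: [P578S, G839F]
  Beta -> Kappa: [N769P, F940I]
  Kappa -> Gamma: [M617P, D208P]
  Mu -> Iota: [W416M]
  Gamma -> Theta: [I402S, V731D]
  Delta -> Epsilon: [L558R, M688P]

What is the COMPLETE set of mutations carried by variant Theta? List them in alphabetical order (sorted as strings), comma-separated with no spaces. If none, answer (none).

At Delta: gained [] -> total []
At Mu: gained ['G965R', 'R894G', 'F129C'] -> total ['F129C', 'G965R', 'R894G']
At Beta: gained ['P578S', 'G839F'] -> total ['F129C', 'G839F', 'G965R', 'P578S', 'R894G']
At Kappa: gained ['N769P', 'F940I'] -> total ['F129C', 'F940I', 'G839F', 'G965R', 'N769P', 'P578S', 'R894G']
At Gamma: gained ['M617P', 'D208P'] -> total ['D208P', 'F129C', 'F940I', 'G839F', 'G965R', 'M617P', 'N769P', 'P578S', 'R894G']
At Theta: gained ['I402S', 'V731D'] -> total ['D208P', 'F129C', 'F940I', 'G839F', 'G965R', 'I402S', 'M617P', 'N769P', 'P578S', 'R894G', 'V731D']

Answer: D208P,F129C,F940I,G839F,G965R,I402S,M617P,N769P,P578S,R894G,V731D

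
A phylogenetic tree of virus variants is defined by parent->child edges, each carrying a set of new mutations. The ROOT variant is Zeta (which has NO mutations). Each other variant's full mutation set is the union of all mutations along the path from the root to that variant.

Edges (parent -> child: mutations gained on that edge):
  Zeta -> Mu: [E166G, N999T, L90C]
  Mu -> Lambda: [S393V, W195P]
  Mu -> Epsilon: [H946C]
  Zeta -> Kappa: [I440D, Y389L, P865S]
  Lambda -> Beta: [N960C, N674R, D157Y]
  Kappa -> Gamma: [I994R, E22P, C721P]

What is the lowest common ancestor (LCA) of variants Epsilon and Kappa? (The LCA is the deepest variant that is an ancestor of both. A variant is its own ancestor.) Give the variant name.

Answer: Zeta

Derivation:
Path from root to Epsilon: Zeta -> Mu -> Epsilon
  ancestors of Epsilon: {Zeta, Mu, Epsilon}
Path from root to Kappa: Zeta -> Kappa
  ancestors of Kappa: {Zeta, Kappa}
Common ancestors: {Zeta}
Walk up from Kappa: Kappa (not in ancestors of Epsilon), Zeta (in ancestors of Epsilon)
Deepest common ancestor (LCA) = Zeta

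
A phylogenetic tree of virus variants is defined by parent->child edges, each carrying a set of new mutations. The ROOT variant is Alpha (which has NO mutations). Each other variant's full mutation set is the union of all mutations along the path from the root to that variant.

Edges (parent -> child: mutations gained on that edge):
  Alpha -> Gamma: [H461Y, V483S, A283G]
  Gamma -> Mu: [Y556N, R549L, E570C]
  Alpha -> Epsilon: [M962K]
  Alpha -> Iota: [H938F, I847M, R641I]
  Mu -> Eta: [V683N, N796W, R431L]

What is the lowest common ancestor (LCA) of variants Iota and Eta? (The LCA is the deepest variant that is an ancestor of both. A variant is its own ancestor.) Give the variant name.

Answer: Alpha

Derivation:
Path from root to Iota: Alpha -> Iota
  ancestors of Iota: {Alpha, Iota}
Path from root to Eta: Alpha -> Gamma -> Mu -> Eta
  ancestors of Eta: {Alpha, Gamma, Mu, Eta}
Common ancestors: {Alpha}
Walk up from Eta: Eta (not in ancestors of Iota), Mu (not in ancestors of Iota), Gamma (not in ancestors of Iota), Alpha (in ancestors of Iota)
Deepest common ancestor (LCA) = Alpha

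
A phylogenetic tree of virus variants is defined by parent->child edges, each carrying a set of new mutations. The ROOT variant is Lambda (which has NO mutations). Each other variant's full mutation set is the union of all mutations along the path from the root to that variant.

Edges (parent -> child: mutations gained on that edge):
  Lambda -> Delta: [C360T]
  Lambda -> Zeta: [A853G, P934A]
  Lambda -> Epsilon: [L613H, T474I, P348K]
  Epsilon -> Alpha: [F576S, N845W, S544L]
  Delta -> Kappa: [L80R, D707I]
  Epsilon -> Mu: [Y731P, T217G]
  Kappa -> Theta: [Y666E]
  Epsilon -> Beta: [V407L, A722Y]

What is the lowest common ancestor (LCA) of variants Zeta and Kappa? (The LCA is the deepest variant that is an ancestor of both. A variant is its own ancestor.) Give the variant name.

Path from root to Zeta: Lambda -> Zeta
  ancestors of Zeta: {Lambda, Zeta}
Path from root to Kappa: Lambda -> Delta -> Kappa
  ancestors of Kappa: {Lambda, Delta, Kappa}
Common ancestors: {Lambda}
Walk up from Kappa: Kappa (not in ancestors of Zeta), Delta (not in ancestors of Zeta), Lambda (in ancestors of Zeta)
Deepest common ancestor (LCA) = Lambda

Answer: Lambda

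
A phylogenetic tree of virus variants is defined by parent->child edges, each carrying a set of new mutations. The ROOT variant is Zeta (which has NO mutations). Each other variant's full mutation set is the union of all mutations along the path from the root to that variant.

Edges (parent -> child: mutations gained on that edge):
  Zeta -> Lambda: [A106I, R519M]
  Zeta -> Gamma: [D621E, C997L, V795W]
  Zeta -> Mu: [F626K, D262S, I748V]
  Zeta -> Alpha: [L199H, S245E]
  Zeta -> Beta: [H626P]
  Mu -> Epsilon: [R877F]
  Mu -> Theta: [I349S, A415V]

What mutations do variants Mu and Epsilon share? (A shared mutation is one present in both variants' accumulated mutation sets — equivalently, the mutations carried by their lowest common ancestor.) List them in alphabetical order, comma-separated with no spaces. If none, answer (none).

Answer: D262S,F626K,I748V

Derivation:
Accumulating mutations along path to Mu:
  At Zeta: gained [] -> total []
  At Mu: gained ['F626K', 'D262S', 'I748V'] -> total ['D262S', 'F626K', 'I748V']
Mutations(Mu) = ['D262S', 'F626K', 'I748V']
Accumulating mutations along path to Epsilon:
  At Zeta: gained [] -> total []
  At Mu: gained ['F626K', 'D262S', 'I748V'] -> total ['D262S', 'F626K', 'I748V']
  At Epsilon: gained ['R877F'] -> total ['D262S', 'F626K', 'I748V', 'R877F']
Mutations(Epsilon) = ['D262S', 'F626K', 'I748V', 'R877F']
Intersection: ['D262S', 'F626K', 'I748V'] ∩ ['D262S', 'F626K', 'I748V', 'R877F'] = ['D262S', 'F626K', 'I748V']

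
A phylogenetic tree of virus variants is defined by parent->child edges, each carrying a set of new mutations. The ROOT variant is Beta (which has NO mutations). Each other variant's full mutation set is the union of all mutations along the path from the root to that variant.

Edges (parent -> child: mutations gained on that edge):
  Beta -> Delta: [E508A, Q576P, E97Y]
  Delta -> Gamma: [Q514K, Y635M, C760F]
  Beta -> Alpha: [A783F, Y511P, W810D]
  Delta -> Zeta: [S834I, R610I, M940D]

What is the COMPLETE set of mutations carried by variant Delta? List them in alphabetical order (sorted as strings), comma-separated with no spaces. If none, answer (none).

Answer: E508A,E97Y,Q576P

Derivation:
At Beta: gained [] -> total []
At Delta: gained ['E508A', 'Q576P', 'E97Y'] -> total ['E508A', 'E97Y', 'Q576P']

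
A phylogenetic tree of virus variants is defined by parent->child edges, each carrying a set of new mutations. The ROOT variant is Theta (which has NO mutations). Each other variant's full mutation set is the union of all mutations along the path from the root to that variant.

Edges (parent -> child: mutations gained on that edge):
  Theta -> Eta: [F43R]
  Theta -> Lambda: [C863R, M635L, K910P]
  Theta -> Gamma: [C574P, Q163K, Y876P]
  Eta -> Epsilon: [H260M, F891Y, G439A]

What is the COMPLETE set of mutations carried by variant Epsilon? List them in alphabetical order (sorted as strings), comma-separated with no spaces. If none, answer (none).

At Theta: gained [] -> total []
At Eta: gained ['F43R'] -> total ['F43R']
At Epsilon: gained ['H260M', 'F891Y', 'G439A'] -> total ['F43R', 'F891Y', 'G439A', 'H260M']

Answer: F43R,F891Y,G439A,H260M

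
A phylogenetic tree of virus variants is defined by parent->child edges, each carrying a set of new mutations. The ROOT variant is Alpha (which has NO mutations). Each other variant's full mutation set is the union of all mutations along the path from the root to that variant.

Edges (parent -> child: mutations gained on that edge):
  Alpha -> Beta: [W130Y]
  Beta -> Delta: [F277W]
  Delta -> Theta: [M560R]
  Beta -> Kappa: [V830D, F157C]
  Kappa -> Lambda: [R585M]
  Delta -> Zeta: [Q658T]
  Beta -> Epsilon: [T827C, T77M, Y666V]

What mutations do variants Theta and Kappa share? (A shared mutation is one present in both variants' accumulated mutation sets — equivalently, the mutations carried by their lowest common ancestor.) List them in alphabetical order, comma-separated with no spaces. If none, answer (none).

Answer: W130Y

Derivation:
Accumulating mutations along path to Theta:
  At Alpha: gained [] -> total []
  At Beta: gained ['W130Y'] -> total ['W130Y']
  At Delta: gained ['F277W'] -> total ['F277W', 'W130Y']
  At Theta: gained ['M560R'] -> total ['F277W', 'M560R', 'W130Y']
Mutations(Theta) = ['F277W', 'M560R', 'W130Y']
Accumulating mutations along path to Kappa:
  At Alpha: gained [] -> total []
  At Beta: gained ['W130Y'] -> total ['W130Y']
  At Kappa: gained ['V830D', 'F157C'] -> total ['F157C', 'V830D', 'W130Y']
Mutations(Kappa) = ['F157C', 'V830D', 'W130Y']
Intersection: ['F277W', 'M560R', 'W130Y'] ∩ ['F157C', 'V830D', 'W130Y'] = ['W130Y']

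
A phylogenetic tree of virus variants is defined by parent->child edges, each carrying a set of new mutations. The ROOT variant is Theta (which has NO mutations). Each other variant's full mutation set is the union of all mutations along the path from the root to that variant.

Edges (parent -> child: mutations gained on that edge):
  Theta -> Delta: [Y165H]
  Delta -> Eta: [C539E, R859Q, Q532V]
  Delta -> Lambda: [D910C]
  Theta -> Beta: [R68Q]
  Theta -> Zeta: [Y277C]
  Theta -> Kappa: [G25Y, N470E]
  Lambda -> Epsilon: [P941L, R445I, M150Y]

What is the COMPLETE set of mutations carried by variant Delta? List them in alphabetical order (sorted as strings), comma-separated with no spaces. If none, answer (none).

At Theta: gained [] -> total []
At Delta: gained ['Y165H'] -> total ['Y165H']

Answer: Y165H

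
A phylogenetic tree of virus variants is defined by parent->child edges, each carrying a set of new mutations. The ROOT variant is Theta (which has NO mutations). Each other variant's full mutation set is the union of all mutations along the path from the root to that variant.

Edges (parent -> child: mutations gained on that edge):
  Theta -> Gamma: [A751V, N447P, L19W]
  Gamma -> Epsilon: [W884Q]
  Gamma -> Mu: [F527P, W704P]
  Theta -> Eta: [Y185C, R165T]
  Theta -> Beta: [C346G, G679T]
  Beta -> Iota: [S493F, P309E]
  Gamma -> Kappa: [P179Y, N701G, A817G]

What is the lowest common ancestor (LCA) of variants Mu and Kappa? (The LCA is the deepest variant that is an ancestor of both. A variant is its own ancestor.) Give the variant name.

Path from root to Mu: Theta -> Gamma -> Mu
  ancestors of Mu: {Theta, Gamma, Mu}
Path from root to Kappa: Theta -> Gamma -> Kappa
  ancestors of Kappa: {Theta, Gamma, Kappa}
Common ancestors: {Theta, Gamma}
Walk up from Kappa: Kappa (not in ancestors of Mu), Gamma (in ancestors of Mu), Theta (in ancestors of Mu)
Deepest common ancestor (LCA) = Gamma

Answer: Gamma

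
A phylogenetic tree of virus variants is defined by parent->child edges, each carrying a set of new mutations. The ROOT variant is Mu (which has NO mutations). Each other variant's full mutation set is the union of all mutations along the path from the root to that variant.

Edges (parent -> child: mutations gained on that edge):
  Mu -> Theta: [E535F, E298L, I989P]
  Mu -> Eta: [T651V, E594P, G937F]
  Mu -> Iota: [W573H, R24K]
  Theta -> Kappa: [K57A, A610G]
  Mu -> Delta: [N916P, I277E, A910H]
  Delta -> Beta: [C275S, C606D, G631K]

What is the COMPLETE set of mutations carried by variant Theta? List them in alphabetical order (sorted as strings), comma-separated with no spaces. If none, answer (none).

At Mu: gained [] -> total []
At Theta: gained ['E535F', 'E298L', 'I989P'] -> total ['E298L', 'E535F', 'I989P']

Answer: E298L,E535F,I989P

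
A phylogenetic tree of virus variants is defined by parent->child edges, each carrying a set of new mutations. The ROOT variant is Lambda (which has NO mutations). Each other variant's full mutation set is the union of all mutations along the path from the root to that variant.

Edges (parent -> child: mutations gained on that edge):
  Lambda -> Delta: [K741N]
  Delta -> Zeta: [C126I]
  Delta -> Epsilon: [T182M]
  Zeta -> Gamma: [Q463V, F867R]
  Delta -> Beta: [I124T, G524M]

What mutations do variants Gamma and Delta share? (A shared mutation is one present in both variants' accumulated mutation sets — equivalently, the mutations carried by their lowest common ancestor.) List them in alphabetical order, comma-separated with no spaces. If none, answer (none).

Answer: K741N

Derivation:
Accumulating mutations along path to Gamma:
  At Lambda: gained [] -> total []
  At Delta: gained ['K741N'] -> total ['K741N']
  At Zeta: gained ['C126I'] -> total ['C126I', 'K741N']
  At Gamma: gained ['Q463V', 'F867R'] -> total ['C126I', 'F867R', 'K741N', 'Q463V']
Mutations(Gamma) = ['C126I', 'F867R', 'K741N', 'Q463V']
Accumulating mutations along path to Delta:
  At Lambda: gained [] -> total []
  At Delta: gained ['K741N'] -> total ['K741N']
Mutations(Delta) = ['K741N']
Intersection: ['C126I', 'F867R', 'K741N', 'Q463V'] ∩ ['K741N'] = ['K741N']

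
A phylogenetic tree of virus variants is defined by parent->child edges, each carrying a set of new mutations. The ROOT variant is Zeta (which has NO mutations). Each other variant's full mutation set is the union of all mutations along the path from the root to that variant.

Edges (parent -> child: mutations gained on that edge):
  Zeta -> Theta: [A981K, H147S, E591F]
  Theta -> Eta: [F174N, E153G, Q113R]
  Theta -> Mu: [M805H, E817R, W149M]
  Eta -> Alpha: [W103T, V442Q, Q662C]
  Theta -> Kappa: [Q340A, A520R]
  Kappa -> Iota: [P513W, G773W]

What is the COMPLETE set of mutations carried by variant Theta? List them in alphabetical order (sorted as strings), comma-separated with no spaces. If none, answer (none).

Answer: A981K,E591F,H147S

Derivation:
At Zeta: gained [] -> total []
At Theta: gained ['A981K', 'H147S', 'E591F'] -> total ['A981K', 'E591F', 'H147S']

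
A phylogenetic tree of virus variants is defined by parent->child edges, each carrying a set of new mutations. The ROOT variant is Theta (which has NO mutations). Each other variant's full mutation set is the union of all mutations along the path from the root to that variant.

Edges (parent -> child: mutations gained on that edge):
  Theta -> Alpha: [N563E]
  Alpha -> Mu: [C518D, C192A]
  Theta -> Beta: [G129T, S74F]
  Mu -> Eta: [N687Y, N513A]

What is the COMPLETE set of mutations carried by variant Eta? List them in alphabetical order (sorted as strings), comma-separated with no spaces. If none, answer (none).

At Theta: gained [] -> total []
At Alpha: gained ['N563E'] -> total ['N563E']
At Mu: gained ['C518D', 'C192A'] -> total ['C192A', 'C518D', 'N563E']
At Eta: gained ['N687Y', 'N513A'] -> total ['C192A', 'C518D', 'N513A', 'N563E', 'N687Y']

Answer: C192A,C518D,N513A,N563E,N687Y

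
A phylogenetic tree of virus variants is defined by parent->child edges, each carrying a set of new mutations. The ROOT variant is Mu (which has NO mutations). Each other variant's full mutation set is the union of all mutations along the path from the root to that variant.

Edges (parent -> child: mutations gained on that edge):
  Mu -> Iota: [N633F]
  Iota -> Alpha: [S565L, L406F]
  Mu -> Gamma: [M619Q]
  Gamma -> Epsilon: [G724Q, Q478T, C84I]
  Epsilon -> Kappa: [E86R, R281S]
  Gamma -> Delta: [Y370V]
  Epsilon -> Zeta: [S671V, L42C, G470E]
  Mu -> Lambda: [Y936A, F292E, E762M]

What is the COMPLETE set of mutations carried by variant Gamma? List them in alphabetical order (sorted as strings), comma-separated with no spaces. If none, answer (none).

Answer: M619Q

Derivation:
At Mu: gained [] -> total []
At Gamma: gained ['M619Q'] -> total ['M619Q']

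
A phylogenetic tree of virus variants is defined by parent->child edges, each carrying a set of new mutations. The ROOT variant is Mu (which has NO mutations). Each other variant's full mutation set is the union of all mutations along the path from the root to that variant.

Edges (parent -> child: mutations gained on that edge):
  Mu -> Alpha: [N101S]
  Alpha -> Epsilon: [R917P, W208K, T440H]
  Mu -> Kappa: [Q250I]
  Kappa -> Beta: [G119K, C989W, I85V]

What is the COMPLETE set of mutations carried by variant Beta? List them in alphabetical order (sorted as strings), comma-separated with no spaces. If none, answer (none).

Answer: C989W,G119K,I85V,Q250I

Derivation:
At Mu: gained [] -> total []
At Kappa: gained ['Q250I'] -> total ['Q250I']
At Beta: gained ['G119K', 'C989W', 'I85V'] -> total ['C989W', 'G119K', 'I85V', 'Q250I']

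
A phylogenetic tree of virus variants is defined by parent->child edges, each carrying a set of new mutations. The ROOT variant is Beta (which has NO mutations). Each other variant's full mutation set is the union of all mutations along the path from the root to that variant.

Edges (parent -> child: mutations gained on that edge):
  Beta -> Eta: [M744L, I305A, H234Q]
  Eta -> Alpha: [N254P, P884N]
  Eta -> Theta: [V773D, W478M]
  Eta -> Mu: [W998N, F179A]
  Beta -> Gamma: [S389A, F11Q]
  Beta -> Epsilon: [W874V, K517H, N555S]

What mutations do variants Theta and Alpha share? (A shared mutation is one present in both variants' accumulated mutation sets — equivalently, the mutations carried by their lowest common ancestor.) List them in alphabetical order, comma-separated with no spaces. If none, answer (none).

Accumulating mutations along path to Theta:
  At Beta: gained [] -> total []
  At Eta: gained ['M744L', 'I305A', 'H234Q'] -> total ['H234Q', 'I305A', 'M744L']
  At Theta: gained ['V773D', 'W478M'] -> total ['H234Q', 'I305A', 'M744L', 'V773D', 'W478M']
Mutations(Theta) = ['H234Q', 'I305A', 'M744L', 'V773D', 'W478M']
Accumulating mutations along path to Alpha:
  At Beta: gained [] -> total []
  At Eta: gained ['M744L', 'I305A', 'H234Q'] -> total ['H234Q', 'I305A', 'M744L']
  At Alpha: gained ['N254P', 'P884N'] -> total ['H234Q', 'I305A', 'M744L', 'N254P', 'P884N']
Mutations(Alpha) = ['H234Q', 'I305A', 'M744L', 'N254P', 'P884N']
Intersection: ['H234Q', 'I305A', 'M744L', 'V773D', 'W478M'] ∩ ['H234Q', 'I305A', 'M744L', 'N254P', 'P884N'] = ['H234Q', 'I305A', 'M744L']

Answer: H234Q,I305A,M744L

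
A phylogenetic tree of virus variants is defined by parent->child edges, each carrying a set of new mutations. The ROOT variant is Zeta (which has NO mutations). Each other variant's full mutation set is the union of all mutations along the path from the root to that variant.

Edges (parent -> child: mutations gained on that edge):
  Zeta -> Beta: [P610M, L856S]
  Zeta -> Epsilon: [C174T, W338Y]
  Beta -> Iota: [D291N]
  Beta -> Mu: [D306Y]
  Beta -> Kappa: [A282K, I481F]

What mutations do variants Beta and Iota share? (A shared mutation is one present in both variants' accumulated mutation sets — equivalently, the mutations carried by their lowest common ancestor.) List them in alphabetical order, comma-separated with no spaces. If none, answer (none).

Answer: L856S,P610M

Derivation:
Accumulating mutations along path to Beta:
  At Zeta: gained [] -> total []
  At Beta: gained ['P610M', 'L856S'] -> total ['L856S', 'P610M']
Mutations(Beta) = ['L856S', 'P610M']
Accumulating mutations along path to Iota:
  At Zeta: gained [] -> total []
  At Beta: gained ['P610M', 'L856S'] -> total ['L856S', 'P610M']
  At Iota: gained ['D291N'] -> total ['D291N', 'L856S', 'P610M']
Mutations(Iota) = ['D291N', 'L856S', 'P610M']
Intersection: ['L856S', 'P610M'] ∩ ['D291N', 'L856S', 'P610M'] = ['L856S', 'P610M']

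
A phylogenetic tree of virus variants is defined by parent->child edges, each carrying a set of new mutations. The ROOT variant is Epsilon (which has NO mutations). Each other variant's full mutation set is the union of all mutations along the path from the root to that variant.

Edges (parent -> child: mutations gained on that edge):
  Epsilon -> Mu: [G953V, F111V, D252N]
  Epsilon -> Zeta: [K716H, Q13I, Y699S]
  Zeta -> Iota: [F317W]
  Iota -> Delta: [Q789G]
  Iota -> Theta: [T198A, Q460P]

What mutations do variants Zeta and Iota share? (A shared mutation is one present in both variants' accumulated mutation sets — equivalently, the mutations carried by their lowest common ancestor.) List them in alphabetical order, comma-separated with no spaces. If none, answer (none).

Accumulating mutations along path to Zeta:
  At Epsilon: gained [] -> total []
  At Zeta: gained ['K716H', 'Q13I', 'Y699S'] -> total ['K716H', 'Q13I', 'Y699S']
Mutations(Zeta) = ['K716H', 'Q13I', 'Y699S']
Accumulating mutations along path to Iota:
  At Epsilon: gained [] -> total []
  At Zeta: gained ['K716H', 'Q13I', 'Y699S'] -> total ['K716H', 'Q13I', 'Y699S']
  At Iota: gained ['F317W'] -> total ['F317W', 'K716H', 'Q13I', 'Y699S']
Mutations(Iota) = ['F317W', 'K716H', 'Q13I', 'Y699S']
Intersection: ['K716H', 'Q13I', 'Y699S'] ∩ ['F317W', 'K716H', 'Q13I', 'Y699S'] = ['K716H', 'Q13I', 'Y699S']

Answer: K716H,Q13I,Y699S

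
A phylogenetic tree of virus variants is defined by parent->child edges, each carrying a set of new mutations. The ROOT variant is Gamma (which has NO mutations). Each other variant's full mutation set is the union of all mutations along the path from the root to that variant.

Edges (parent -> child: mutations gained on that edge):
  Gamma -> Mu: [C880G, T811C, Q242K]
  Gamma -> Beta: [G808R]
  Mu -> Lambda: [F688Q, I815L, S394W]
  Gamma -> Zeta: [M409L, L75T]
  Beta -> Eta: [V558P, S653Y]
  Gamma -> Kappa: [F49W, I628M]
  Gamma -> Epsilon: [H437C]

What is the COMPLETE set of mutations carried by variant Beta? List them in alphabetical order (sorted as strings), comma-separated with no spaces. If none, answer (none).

At Gamma: gained [] -> total []
At Beta: gained ['G808R'] -> total ['G808R']

Answer: G808R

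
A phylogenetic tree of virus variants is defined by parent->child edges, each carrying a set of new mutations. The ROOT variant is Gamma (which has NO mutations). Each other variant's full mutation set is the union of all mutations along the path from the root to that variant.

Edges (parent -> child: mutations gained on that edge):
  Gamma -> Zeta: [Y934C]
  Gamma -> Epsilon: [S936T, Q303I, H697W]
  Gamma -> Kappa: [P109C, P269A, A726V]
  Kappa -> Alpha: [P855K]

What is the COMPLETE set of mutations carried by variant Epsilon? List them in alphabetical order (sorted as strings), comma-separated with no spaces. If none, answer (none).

Answer: H697W,Q303I,S936T

Derivation:
At Gamma: gained [] -> total []
At Epsilon: gained ['S936T', 'Q303I', 'H697W'] -> total ['H697W', 'Q303I', 'S936T']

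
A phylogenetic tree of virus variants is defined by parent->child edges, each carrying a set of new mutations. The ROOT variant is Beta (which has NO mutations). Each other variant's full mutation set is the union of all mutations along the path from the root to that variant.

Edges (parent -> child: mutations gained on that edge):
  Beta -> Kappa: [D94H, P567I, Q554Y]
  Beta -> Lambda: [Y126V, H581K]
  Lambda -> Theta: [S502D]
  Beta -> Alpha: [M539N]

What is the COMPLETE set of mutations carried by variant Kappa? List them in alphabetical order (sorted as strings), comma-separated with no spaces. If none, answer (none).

At Beta: gained [] -> total []
At Kappa: gained ['D94H', 'P567I', 'Q554Y'] -> total ['D94H', 'P567I', 'Q554Y']

Answer: D94H,P567I,Q554Y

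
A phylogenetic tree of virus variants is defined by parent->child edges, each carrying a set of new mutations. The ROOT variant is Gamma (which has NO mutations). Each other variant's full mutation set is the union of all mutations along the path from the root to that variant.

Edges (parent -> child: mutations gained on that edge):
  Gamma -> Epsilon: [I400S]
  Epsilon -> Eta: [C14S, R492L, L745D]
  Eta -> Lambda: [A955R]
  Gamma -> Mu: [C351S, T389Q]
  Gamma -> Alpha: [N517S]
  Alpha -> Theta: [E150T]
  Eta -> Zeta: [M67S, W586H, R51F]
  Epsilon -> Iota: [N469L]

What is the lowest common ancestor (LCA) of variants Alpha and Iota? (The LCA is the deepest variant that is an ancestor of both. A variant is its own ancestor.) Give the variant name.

Path from root to Alpha: Gamma -> Alpha
  ancestors of Alpha: {Gamma, Alpha}
Path from root to Iota: Gamma -> Epsilon -> Iota
  ancestors of Iota: {Gamma, Epsilon, Iota}
Common ancestors: {Gamma}
Walk up from Iota: Iota (not in ancestors of Alpha), Epsilon (not in ancestors of Alpha), Gamma (in ancestors of Alpha)
Deepest common ancestor (LCA) = Gamma

Answer: Gamma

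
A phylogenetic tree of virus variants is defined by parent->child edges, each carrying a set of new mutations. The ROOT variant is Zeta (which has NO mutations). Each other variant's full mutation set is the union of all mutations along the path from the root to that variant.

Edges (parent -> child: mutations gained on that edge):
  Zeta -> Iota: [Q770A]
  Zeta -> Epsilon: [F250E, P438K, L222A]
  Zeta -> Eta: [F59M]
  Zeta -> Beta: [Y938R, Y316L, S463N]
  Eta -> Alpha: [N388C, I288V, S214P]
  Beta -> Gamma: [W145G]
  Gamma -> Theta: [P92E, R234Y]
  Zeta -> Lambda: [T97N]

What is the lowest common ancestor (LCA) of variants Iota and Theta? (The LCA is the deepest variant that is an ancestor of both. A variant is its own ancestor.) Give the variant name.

Path from root to Iota: Zeta -> Iota
  ancestors of Iota: {Zeta, Iota}
Path from root to Theta: Zeta -> Beta -> Gamma -> Theta
  ancestors of Theta: {Zeta, Beta, Gamma, Theta}
Common ancestors: {Zeta}
Walk up from Theta: Theta (not in ancestors of Iota), Gamma (not in ancestors of Iota), Beta (not in ancestors of Iota), Zeta (in ancestors of Iota)
Deepest common ancestor (LCA) = Zeta

Answer: Zeta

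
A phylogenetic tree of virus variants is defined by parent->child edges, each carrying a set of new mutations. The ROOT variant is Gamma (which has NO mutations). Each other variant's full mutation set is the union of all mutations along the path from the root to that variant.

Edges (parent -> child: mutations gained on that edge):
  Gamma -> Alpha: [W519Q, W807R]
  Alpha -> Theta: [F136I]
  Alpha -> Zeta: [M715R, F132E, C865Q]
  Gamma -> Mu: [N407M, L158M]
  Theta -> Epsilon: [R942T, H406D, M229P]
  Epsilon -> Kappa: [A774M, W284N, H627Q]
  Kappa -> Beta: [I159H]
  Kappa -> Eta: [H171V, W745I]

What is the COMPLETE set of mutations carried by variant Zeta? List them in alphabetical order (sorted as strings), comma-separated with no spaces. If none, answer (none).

At Gamma: gained [] -> total []
At Alpha: gained ['W519Q', 'W807R'] -> total ['W519Q', 'W807R']
At Zeta: gained ['M715R', 'F132E', 'C865Q'] -> total ['C865Q', 'F132E', 'M715R', 'W519Q', 'W807R']

Answer: C865Q,F132E,M715R,W519Q,W807R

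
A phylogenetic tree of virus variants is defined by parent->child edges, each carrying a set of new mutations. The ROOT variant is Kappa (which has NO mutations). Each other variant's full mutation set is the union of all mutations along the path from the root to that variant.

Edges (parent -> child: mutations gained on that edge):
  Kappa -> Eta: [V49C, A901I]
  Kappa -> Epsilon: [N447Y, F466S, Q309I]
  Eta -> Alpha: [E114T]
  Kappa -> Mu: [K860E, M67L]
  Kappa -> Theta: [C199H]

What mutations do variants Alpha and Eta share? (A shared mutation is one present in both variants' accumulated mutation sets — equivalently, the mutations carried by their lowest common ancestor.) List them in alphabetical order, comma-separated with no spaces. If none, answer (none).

Answer: A901I,V49C

Derivation:
Accumulating mutations along path to Alpha:
  At Kappa: gained [] -> total []
  At Eta: gained ['V49C', 'A901I'] -> total ['A901I', 'V49C']
  At Alpha: gained ['E114T'] -> total ['A901I', 'E114T', 'V49C']
Mutations(Alpha) = ['A901I', 'E114T', 'V49C']
Accumulating mutations along path to Eta:
  At Kappa: gained [] -> total []
  At Eta: gained ['V49C', 'A901I'] -> total ['A901I', 'V49C']
Mutations(Eta) = ['A901I', 'V49C']
Intersection: ['A901I', 'E114T', 'V49C'] ∩ ['A901I', 'V49C'] = ['A901I', 'V49C']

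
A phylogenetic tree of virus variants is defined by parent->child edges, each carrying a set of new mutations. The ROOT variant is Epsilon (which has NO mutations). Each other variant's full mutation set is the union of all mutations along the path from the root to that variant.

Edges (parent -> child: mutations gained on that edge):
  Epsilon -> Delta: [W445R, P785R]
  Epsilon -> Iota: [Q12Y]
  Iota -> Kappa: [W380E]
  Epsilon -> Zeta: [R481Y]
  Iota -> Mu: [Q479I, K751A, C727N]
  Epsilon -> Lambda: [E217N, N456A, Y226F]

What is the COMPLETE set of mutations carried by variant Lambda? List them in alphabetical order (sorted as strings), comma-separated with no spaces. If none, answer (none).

At Epsilon: gained [] -> total []
At Lambda: gained ['E217N', 'N456A', 'Y226F'] -> total ['E217N', 'N456A', 'Y226F']

Answer: E217N,N456A,Y226F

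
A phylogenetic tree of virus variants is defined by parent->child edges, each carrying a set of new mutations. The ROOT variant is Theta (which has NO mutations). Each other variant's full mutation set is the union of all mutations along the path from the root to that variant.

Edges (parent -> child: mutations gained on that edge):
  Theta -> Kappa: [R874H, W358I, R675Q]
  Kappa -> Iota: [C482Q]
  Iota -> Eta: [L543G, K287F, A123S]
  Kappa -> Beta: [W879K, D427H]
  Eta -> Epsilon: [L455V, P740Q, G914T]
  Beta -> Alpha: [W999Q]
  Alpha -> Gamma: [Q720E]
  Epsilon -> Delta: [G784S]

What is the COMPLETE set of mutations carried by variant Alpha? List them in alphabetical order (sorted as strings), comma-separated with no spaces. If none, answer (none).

Answer: D427H,R675Q,R874H,W358I,W879K,W999Q

Derivation:
At Theta: gained [] -> total []
At Kappa: gained ['R874H', 'W358I', 'R675Q'] -> total ['R675Q', 'R874H', 'W358I']
At Beta: gained ['W879K', 'D427H'] -> total ['D427H', 'R675Q', 'R874H', 'W358I', 'W879K']
At Alpha: gained ['W999Q'] -> total ['D427H', 'R675Q', 'R874H', 'W358I', 'W879K', 'W999Q']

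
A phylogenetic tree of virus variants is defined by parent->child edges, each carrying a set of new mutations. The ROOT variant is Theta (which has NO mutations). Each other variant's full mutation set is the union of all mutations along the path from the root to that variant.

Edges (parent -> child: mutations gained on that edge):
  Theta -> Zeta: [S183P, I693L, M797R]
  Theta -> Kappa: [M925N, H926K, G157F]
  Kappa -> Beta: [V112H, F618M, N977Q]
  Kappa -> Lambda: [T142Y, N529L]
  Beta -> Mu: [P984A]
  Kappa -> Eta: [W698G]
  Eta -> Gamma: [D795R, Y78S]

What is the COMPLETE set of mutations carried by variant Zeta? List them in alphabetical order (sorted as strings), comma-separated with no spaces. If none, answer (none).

Answer: I693L,M797R,S183P

Derivation:
At Theta: gained [] -> total []
At Zeta: gained ['S183P', 'I693L', 'M797R'] -> total ['I693L', 'M797R', 'S183P']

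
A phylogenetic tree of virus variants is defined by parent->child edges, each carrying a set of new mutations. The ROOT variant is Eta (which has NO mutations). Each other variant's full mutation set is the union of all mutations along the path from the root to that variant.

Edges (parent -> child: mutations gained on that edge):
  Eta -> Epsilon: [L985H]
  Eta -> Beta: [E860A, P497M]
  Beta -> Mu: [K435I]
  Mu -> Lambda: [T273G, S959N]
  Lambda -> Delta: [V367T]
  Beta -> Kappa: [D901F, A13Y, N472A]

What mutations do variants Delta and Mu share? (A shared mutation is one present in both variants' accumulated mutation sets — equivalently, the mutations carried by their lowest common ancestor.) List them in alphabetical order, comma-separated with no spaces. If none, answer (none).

Accumulating mutations along path to Delta:
  At Eta: gained [] -> total []
  At Beta: gained ['E860A', 'P497M'] -> total ['E860A', 'P497M']
  At Mu: gained ['K435I'] -> total ['E860A', 'K435I', 'P497M']
  At Lambda: gained ['T273G', 'S959N'] -> total ['E860A', 'K435I', 'P497M', 'S959N', 'T273G']
  At Delta: gained ['V367T'] -> total ['E860A', 'K435I', 'P497M', 'S959N', 'T273G', 'V367T']
Mutations(Delta) = ['E860A', 'K435I', 'P497M', 'S959N', 'T273G', 'V367T']
Accumulating mutations along path to Mu:
  At Eta: gained [] -> total []
  At Beta: gained ['E860A', 'P497M'] -> total ['E860A', 'P497M']
  At Mu: gained ['K435I'] -> total ['E860A', 'K435I', 'P497M']
Mutations(Mu) = ['E860A', 'K435I', 'P497M']
Intersection: ['E860A', 'K435I', 'P497M', 'S959N', 'T273G', 'V367T'] ∩ ['E860A', 'K435I', 'P497M'] = ['E860A', 'K435I', 'P497M']

Answer: E860A,K435I,P497M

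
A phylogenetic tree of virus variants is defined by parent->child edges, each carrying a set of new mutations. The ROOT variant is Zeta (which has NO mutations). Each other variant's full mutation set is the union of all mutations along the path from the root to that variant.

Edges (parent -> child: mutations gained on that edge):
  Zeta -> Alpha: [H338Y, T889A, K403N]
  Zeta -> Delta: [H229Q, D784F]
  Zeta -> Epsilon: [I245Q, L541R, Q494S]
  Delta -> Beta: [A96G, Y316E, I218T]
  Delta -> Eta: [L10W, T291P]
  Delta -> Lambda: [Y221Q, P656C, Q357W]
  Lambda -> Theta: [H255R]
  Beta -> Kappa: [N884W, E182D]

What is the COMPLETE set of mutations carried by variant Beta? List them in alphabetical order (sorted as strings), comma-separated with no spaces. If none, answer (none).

At Zeta: gained [] -> total []
At Delta: gained ['H229Q', 'D784F'] -> total ['D784F', 'H229Q']
At Beta: gained ['A96G', 'Y316E', 'I218T'] -> total ['A96G', 'D784F', 'H229Q', 'I218T', 'Y316E']

Answer: A96G,D784F,H229Q,I218T,Y316E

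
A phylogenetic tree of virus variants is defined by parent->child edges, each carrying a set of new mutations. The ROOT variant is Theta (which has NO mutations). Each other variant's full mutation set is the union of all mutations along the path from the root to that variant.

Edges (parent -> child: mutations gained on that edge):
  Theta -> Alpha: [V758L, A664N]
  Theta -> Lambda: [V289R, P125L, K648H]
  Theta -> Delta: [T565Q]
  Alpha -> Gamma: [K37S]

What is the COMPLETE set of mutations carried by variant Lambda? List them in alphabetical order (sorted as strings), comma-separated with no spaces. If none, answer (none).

At Theta: gained [] -> total []
At Lambda: gained ['V289R', 'P125L', 'K648H'] -> total ['K648H', 'P125L', 'V289R']

Answer: K648H,P125L,V289R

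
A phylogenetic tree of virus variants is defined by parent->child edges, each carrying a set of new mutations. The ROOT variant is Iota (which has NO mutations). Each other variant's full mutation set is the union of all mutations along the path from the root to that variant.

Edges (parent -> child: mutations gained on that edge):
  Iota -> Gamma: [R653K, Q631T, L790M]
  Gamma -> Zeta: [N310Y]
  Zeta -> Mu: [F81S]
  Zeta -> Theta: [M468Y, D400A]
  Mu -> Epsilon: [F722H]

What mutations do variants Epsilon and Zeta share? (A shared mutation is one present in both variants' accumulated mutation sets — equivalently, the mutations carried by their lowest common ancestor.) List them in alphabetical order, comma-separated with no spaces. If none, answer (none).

Answer: L790M,N310Y,Q631T,R653K

Derivation:
Accumulating mutations along path to Epsilon:
  At Iota: gained [] -> total []
  At Gamma: gained ['R653K', 'Q631T', 'L790M'] -> total ['L790M', 'Q631T', 'R653K']
  At Zeta: gained ['N310Y'] -> total ['L790M', 'N310Y', 'Q631T', 'R653K']
  At Mu: gained ['F81S'] -> total ['F81S', 'L790M', 'N310Y', 'Q631T', 'R653K']
  At Epsilon: gained ['F722H'] -> total ['F722H', 'F81S', 'L790M', 'N310Y', 'Q631T', 'R653K']
Mutations(Epsilon) = ['F722H', 'F81S', 'L790M', 'N310Y', 'Q631T', 'R653K']
Accumulating mutations along path to Zeta:
  At Iota: gained [] -> total []
  At Gamma: gained ['R653K', 'Q631T', 'L790M'] -> total ['L790M', 'Q631T', 'R653K']
  At Zeta: gained ['N310Y'] -> total ['L790M', 'N310Y', 'Q631T', 'R653K']
Mutations(Zeta) = ['L790M', 'N310Y', 'Q631T', 'R653K']
Intersection: ['F722H', 'F81S', 'L790M', 'N310Y', 'Q631T', 'R653K'] ∩ ['L790M', 'N310Y', 'Q631T', 'R653K'] = ['L790M', 'N310Y', 'Q631T', 'R653K']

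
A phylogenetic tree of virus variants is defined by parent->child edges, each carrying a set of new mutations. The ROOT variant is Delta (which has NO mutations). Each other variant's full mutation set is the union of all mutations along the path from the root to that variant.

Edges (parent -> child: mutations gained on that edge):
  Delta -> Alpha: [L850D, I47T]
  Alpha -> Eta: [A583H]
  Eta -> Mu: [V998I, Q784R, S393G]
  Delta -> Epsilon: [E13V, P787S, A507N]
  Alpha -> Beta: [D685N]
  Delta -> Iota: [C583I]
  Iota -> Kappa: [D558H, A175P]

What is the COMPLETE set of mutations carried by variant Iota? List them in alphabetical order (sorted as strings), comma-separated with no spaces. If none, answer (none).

Answer: C583I

Derivation:
At Delta: gained [] -> total []
At Iota: gained ['C583I'] -> total ['C583I']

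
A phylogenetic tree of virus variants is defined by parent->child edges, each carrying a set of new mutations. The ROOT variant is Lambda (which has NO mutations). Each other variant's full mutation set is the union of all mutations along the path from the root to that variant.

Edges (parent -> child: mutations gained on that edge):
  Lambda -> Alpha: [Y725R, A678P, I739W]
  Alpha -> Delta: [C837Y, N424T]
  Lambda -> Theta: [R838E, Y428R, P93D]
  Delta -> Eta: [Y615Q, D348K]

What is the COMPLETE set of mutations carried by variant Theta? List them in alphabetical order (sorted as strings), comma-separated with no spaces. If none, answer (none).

Answer: P93D,R838E,Y428R

Derivation:
At Lambda: gained [] -> total []
At Theta: gained ['R838E', 'Y428R', 'P93D'] -> total ['P93D', 'R838E', 'Y428R']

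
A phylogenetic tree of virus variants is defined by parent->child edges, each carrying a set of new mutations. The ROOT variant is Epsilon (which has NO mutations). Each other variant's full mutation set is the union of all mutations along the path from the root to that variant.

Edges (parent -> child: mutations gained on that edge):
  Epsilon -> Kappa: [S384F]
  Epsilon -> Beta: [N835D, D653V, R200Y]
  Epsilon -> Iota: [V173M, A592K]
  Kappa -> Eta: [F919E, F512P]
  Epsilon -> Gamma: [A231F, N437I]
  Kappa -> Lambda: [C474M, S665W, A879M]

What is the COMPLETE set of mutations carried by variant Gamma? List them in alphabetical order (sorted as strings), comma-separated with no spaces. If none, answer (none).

At Epsilon: gained [] -> total []
At Gamma: gained ['A231F', 'N437I'] -> total ['A231F', 'N437I']

Answer: A231F,N437I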